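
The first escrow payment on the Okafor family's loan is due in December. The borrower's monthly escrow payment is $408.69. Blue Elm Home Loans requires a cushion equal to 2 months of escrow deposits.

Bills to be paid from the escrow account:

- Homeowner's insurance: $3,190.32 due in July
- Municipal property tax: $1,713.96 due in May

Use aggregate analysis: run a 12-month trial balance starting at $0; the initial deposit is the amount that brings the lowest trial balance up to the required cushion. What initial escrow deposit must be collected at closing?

Cushion = 2 × $408.69 = $817.38
Trial balance (start $0, +$408.69 each month, − disbursements):
  Dec: +$408.69 → $408.69
  Jan: +$408.69 → $817.38
  Feb: +$408.69 → $1,226.07
  Mar: +$408.69 → $1,634.76
  Apr: +$408.69 → $2,043.45
  May: +$408.69 − $1,713.96 → $738.18
  Jun: +$408.69 → $1,146.87
  Jul: +$408.69 − $3,190.32 → -$1,634.76
  Aug: +$408.69 → -$1,226.07
  Sep: +$408.69 → -$817.38
  Oct: +$408.69 → -$408.69
  Nov: +$408.69 → $0.00
Lowest trial balance = -$1,634.76 (Jul)
Initial deposit = cushion − low point = $817.38 − (-$1,634.76) = $2,452.14

$2,452.14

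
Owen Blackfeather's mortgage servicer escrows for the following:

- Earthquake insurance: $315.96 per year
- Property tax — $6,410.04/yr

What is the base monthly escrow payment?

$560.50

Earthquake insurance = $315.96
Property tax = $6,410.04
Annual escrow total = $6,726.00
Per month = $6,726.00 / 12 = $560.50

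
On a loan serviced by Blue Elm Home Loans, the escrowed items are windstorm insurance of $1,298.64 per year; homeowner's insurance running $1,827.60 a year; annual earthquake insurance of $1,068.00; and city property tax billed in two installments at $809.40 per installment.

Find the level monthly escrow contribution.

$484.42

Windstorm insurance: $1,298.64/yr
Homeowner's insurance: $1,827.60/yr
Earthquake insurance: $1,068.00/yr
City property tax: $809.40 × 2 = $1,618.80/yr
Total per year = $1,298.64 + $1,827.60 + $1,068.00 + $1,618.80 = $5,813.04
Monthly escrow = $5,813.04 / 12 = $484.42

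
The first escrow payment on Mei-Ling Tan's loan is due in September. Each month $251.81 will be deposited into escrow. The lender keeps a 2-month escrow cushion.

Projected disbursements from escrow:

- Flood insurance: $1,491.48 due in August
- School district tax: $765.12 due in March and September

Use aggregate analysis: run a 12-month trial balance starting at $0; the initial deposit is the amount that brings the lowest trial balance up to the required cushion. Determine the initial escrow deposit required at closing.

$1,016.93

Cushion = 2 × $251.81 = $503.62
Trial balance (start $0, +$251.81 each month, − disbursements):
  Sep: +$251.81 − $765.12 → -$513.31
  Oct: +$251.81 → -$261.50
  Nov: +$251.81 → -$9.69
  Dec: +$251.81 → $242.12
  Jan: +$251.81 → $493.93
  Feb: +$251.81 → $745.74
  Mar: +$251.81 − $765.12 → $232.43
  Apr: +$251.81 → $484.24
  May: +$251.81 → $736.05
  Jun: +$251.81 → $987.86
  Jul: +$251.81 → $1,239.67
  Aug: +$251.81 − $1,491.48 → $0.00
Lowest trial balance = -$513.31 (Sep)
Initial deposit = cushion − low point = $503.62 − (-$513.31) = $1,016.93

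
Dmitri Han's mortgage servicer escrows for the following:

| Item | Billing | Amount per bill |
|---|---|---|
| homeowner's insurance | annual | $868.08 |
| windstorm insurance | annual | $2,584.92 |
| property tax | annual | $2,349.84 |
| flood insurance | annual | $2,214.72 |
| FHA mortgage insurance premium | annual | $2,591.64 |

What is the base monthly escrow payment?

Homeowner's insurance — $868.08 per year
Windstorm insurance — $2,584.92 per year
Property tax — $2,349.84 per year
Flood insurance — $2,214.72 per year
FHA mortgage insurance premium — $2,591.64 per year
Total per year = $868.08 + $2,584.92 + $2,349.84 + $2,214.72 + $2,591.64 = $10,609.20
Monthly escrow = $10,609.20 / 12 = $884.10

$884.10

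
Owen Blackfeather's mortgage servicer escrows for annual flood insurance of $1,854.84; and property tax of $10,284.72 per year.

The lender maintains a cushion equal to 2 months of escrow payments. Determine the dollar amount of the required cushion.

$2,023.26

Flood insurance — $1,854.84 per year
Property tax — $10,284.72 per year
Combined annual = $1,854.84 + $10,284.72 = $12,139.56
Monthly escrow = $12,139.56 / 12 = $1,011.63
Required cushion = 2 × $1,011.63 = $2,023.26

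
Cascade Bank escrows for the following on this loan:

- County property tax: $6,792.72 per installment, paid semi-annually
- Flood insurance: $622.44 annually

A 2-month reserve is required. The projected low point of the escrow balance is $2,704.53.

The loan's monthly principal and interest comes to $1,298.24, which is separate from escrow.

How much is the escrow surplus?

County property tax: $6,792.72 × 2 = $13,585.44 per year
Flood insurance: $622.44 per year
Total per year = $13,585.44 + $622.44 = $14,207.88
Per month = $14,207.88 ÷ 12 = $1,183.99
Required cushion = 2 × $1,183.99 = $2,367.98
Excess over cushion: $2,704.53 − $2,367.98 = $336.55

$336.55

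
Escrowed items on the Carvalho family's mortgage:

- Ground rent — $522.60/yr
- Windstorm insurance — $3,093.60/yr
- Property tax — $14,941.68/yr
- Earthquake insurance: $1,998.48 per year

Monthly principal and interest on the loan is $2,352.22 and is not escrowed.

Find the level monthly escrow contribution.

Ground rent = $522.60 annually
Windstorm insurance = $3,093.60 annually
Property tax = $14,941.68 annually
Earthquake insurance = $1,998.48 annually
Combined annual = $522.60 + $3,093.60 + $14,941.68 + $1,998.48 = $20,556.36
Monthly escrow = $20,556.36 / 12 = $1,713.03

$1,713.03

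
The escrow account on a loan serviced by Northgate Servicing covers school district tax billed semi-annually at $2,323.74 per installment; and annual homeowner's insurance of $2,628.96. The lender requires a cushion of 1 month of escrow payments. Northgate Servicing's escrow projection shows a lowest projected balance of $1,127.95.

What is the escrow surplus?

School district tax — $2,323.74 × 2 = $4,647.48 per year
Homeowner's insurance — $2,628.96 per year
Annual escrow total = $7,276.44
Base monthly escrow = $7,276.44 ÷ 12 = $606.37
Required reserve = 1 × $606.37 = $606.37
Surplus = $1,127.95 − $606.37 = $521.58

$521.58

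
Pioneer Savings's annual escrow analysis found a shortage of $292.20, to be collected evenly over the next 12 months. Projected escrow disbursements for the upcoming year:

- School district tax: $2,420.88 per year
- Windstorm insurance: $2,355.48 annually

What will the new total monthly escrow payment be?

$422.38

School district tax = $2,420.88 annually
Windstorm insurance = $2,355.48 annually
Combined annual = $4,776.36
Base monthly escrow = $4,776.36 / 12 = $398.03
Shortage spread = $292.20 / 12 = $24.35/mo
Adjusted monthly = $398.03 + $24.35 = $422.38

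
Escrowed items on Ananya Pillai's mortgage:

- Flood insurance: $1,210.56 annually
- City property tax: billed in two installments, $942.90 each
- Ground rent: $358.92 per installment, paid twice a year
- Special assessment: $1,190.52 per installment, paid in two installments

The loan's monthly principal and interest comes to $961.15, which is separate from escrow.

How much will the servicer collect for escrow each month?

$516.27

Flood insurance — $1,210.56
City property tax — $942.90 × 2 = $1,885.80
Ground rent — $358.92 × 2 = $717.84
Special assessment — $1,190.52 × 2 = $2,381.04
Yearly total = $6,195.24
Base monthly escrow = $6,195.24 ÷ 12 = $516.27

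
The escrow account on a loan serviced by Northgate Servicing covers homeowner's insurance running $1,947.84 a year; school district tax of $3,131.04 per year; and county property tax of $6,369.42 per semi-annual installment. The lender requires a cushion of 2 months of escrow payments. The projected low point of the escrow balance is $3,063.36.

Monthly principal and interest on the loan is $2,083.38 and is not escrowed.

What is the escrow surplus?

$93.74

Homeowner's insurance — $1,947.84
School district tax — $3,131.04
County property tax — $6,369.42 × 2 = $12,738.84
Total per year = $1,947.84 + $3,131.04 + $12,738.84 = $17,817.72
Per month = $17,817.72 ÷ 12 = $1,484.81
Cushion = 2 × $1,484.81 = $2,969.62
Surplus = $3,063.36 − $2,969.62 = $93.74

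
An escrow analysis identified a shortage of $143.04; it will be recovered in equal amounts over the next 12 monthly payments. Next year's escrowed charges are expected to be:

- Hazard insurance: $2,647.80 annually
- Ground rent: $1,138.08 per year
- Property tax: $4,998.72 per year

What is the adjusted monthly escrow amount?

Hazard insurance = $2,647.80
Ground rent = $1,138.08
Property tax = $4,998.72
Combined annual = $2,647.80 + $1,138.08 + $4,998.72 = $8,784.60
Monthly = $8,784.60 ÷ 12 = $732.05
Monthly shortage recovery: $143.04 / 12 = $11.92
Adjusted monthly = $732.05 + $11.92 = $743.97

$743.97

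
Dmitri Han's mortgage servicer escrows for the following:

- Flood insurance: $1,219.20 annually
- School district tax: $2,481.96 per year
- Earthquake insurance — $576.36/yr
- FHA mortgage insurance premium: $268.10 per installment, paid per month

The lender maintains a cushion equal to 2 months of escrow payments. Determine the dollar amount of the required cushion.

$1,249.12

Flood insurance: $1,219.20 annually
School district tax: $2,481.96 annually
Earthquake insurance: $576.36 annually
FHA mortgage insurance premium: $268.10 × 12 = $3,217.20 annually
Yearly total = $7,494.72
Per month = $7,494.72 / 12 = $624.56
Reserve = 2 × $624.56 = $1,249.12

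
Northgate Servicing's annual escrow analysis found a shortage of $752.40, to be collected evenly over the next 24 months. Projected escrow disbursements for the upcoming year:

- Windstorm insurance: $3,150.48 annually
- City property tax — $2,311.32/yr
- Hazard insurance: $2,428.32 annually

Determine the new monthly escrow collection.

Windstorm insurance: $3,150.48/yr
City property tax: $2,311.32/yr
Hazard insurance: $2,428.32/yr
Annual escrow total = $7,890.12
Per month = $7,890.12 ÷ 12 = $657.51
Monthly shortage recovery: $752.40 / 24 = $31.35
New monthly escrow = $657.51 + $31.35 = $688.86

$688.86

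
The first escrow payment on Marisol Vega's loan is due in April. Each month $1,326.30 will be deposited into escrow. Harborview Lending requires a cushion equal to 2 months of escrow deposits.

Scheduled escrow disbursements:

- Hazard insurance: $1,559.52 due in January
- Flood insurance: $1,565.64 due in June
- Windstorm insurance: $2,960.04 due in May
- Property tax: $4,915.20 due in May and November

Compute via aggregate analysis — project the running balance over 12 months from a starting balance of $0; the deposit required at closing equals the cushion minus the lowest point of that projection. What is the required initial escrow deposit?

$8,114.58

Cushion = 2 × $1,326.30 = $2,652.60
Trial balance (start $0, +$1,326.30 each month, − disbursements):
  Apr: +$1,326.30 → $1,326.30
  May: +$1,326.30 − $7,875.24 → -$5,222.64
  Jun: +$1,326.30 − $1,565.64 → -$5,461.98
  Jul: +$1,326.30 → -$4,135.68
  Aug: +$1,326.30 → -$2,809.38
  Sep: +$1,326.30 → -$1,483.08
  Oct: +$1,326.30 → -$156.78
  Nov: +$1,326.30 − $4,915.20 → -$3,745.68
  Dec: +$1,326.30 → -$2,419.38
  Jan: +$1,326.30 − $1,559.52 → -$2,652.60
  Feb: +$1,326.30 → -$1,326.30
  Mar: +$1,326.30 → $0.00
Lowest trial balance = -$5,461.98 (Jun)
Initial deposit = cushion − low point = $2,652.60 − (-$5,461.98) = $8,114.58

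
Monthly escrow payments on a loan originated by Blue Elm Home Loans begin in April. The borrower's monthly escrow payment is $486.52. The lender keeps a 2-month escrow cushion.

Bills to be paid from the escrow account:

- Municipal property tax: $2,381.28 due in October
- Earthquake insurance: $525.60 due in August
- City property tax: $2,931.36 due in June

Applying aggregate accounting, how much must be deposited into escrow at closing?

$3,405.64

Cushion = 2 × $486.52 = $973.04
Trial balance (start $0, +$486.52 each month, − disbursements):
  Apr: +$486.52 → $486.52
  May: +$486.52 → $973.04
  Jun: +$486.52 − $2,931.36 → -$1,471.80
  Jul: +$486.52 → -$985.28
  Aug: +$486.52 − $525.60 → -$1,024.36
  Sep: +$486.52 → -$537.84
  Oct: +$486.52 − $2,381.28 → -$2,432.60
  Nov: +$486.52 → -$1,946.08
  Dec: +$486.52 → -$1,459.56
  Jan: +$486.52 → -$973.04
  Feb: +$486.52 → -$486.52
  Mar: +$486.52 → $0.00
Lowest trial balance = -$2,432.60 (Oct)
Initial deposit = cushion − low point = $973.04 − (-$2,432.60) = $3,405.64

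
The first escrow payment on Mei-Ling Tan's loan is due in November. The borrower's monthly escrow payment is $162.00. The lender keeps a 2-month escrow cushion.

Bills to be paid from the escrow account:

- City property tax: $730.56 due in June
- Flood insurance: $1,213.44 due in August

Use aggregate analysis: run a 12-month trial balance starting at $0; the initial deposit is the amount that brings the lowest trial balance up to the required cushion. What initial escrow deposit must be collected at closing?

Cushion = 2 × $162.00 = $324.00
Trial balance (start $0, +$162.00 each month, − disbursements):
  Nov: +$162.00 → $162.00
  Dec: +$162.00 → $324.00
  Jan: +$162.00 → $486.00
  Feb: +$162.00 → $648.00
  Mar: +$162.00 → $810.00
  Apr: +$162.00 → $972.00
  May: +$162.00 → $1,134.00
  Jun: +$162.00 − $730.56 → $565.44
  Jul: +$162.00 → $727.44
  Aug: +$162.00 − $1,213.44 → -$324.00
  Sep: +$162.00 → -$162.00
  Oct: +$162.00 → $0.00
Lowest trial balance = -$324.00 (Aug)
Initial deposit = cushion − low point = $324.00 − (-$324.00) = $648.00

$648.00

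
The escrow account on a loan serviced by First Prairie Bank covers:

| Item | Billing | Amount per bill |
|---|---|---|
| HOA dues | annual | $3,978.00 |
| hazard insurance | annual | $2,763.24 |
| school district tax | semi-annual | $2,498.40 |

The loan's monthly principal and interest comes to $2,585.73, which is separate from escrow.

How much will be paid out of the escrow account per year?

$11,738.04

HOA dues — $3,978.00/yr
Hazard insurance — $2,763.24/yr
School district tax — $2,498.40 × 2 = $4,996.80/yr
Combined annual = $11,738.04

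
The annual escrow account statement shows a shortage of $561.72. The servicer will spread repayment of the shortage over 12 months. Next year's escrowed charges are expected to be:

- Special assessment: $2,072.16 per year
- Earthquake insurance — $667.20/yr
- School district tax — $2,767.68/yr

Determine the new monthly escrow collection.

$505.73

Special assessment — $2,072.16/yr
Earthquake insurance — $667.20/yr
School district tax — $2,767.68/yr
Annual escrow total = $5,507.04
Monthly escrow = $5,507.04 ÷ 12 = $458.92
Shortage spread = $561.72 ÷ 12 = $46.81/mo
Adjusted monthly = $458.92 + $46.81 = $505.73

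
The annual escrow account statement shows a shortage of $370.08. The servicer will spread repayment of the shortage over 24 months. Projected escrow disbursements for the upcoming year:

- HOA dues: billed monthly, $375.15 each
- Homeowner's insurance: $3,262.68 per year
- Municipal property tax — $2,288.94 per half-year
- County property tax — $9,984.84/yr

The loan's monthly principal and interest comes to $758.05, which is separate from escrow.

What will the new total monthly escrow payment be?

HOA dues = $375.15 × 12 = $4,501.80 annually
Homeowner's insurance = $3,262.68 annually
Municipal property tax = $2,288.94 × 2 = $4,577.88 annually
County property tax = $9,984.84 annually
Combined annual = $4,501.80 + $3,262.68 + $4,577.88 + $9,984.84 = $22,327.20
Base monthly escrow = $22,327.20 ÷ 12 = $1,860.60
Shortage per month = $370.08 ÷ 24 = $15.42
New monthly escrow = $1,860.60 + $15.42 = $1,876.02

$1,876.02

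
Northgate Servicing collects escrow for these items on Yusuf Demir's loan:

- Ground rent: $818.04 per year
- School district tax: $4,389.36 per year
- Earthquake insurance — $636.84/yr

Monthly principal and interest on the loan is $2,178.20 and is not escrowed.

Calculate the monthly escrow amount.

$487.02

Ground rent — $818.04
School district tax — $4,389.36
Earthquake insurance — $636.84
Total per year = $818.04 + $4,389.36 + $636.84 = $5,844.24
Monthly = $5,844.24 ÷ 12 = $487.02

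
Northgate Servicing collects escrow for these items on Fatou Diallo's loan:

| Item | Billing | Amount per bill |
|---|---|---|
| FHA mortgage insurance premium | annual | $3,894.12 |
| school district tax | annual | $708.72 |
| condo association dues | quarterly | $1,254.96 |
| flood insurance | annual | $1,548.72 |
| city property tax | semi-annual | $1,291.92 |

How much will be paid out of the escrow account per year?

$13,755.24

FHA mortgage insurance premium = $3,894.12 annually
School district tax = $708.72 annually
Condo association dues = $1,254.96 × 4 = $5,019.84 annually
Flood insurance = $1,548.72 annually
City property tax = $1,291.92 × 2 = $2,583.84 annually
Annual escrow total = $13,755.24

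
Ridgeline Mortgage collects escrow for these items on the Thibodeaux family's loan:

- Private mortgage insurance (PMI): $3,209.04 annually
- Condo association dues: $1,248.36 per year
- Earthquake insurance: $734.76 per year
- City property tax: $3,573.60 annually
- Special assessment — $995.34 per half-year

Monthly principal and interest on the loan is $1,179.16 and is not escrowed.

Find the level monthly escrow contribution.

Private mortgage insurance (PMI): $3,209.04 annually
Condo association dues: $1,248.36 annually
Earthquake insurance: $734.76 annually
City property tax: $3,573.60 annually
Special assessment: $995.34 × 2 = $1,990.68 annually
Combined annual = $10,756.44
Base monthly escrow = $10,756.44 / 12 = $896.37

$896.37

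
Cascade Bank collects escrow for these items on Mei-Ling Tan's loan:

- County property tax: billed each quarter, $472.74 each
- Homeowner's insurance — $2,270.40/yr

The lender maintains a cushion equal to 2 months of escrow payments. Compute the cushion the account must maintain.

County property tax = $472.74 × 4 = $1,890.96
Homeowner's insurance = $2,270.40
Yearly total = $1,890.96 + $2,270.40 = $4,161.36
Base monthly escrow = $4,161.36 ÷ 12 = $346.78
Required cushion = 2 × $346.78 = $693.56

$693.56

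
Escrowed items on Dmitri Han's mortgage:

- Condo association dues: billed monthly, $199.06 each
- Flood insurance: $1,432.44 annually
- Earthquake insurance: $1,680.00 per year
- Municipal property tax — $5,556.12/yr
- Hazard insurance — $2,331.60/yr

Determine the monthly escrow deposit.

Condo association dues = $199.06 × 12 = $2,388.72
Flood insurance = $1,432.44
Earthquake insurance = $1,680.00
Municipal property tax = $5,556.12
Hazard insurance = $2,331.60
Total annual escrow = $2,388.72 + $1,432.44 + $1,680.00 + $5,556.12 + $2,331.60 = $13,388.88
Monthly escrow = $13,388.88 / 12 = $1,115.74

$1,115.74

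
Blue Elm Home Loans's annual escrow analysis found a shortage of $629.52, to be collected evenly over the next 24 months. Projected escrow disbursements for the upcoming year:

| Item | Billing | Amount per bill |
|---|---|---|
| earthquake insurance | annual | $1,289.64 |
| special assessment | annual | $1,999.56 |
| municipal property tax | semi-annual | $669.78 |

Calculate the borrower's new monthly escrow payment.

$411.96

Earthquake insurance — $1,289.64 per year
Special assessment — $1,999.56 per year
Municipal property tax — $669.78 × 2 = $1,339.56 per year
Yearly total = $4,628.76
Monthly escrow = $4,628.76 ÷ 12 = $385.73
Monthly shortage recovery: $629.52 / 24 = $26.23
Adjusted monthly = $385.73 + $26.23 = $411.96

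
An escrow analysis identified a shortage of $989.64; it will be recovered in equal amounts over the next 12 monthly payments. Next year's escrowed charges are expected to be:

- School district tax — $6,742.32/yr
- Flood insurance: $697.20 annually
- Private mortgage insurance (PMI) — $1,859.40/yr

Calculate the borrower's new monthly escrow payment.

School district tax = $6,742.32 annually
Flood insurance = $697.20 annually
Private mortgage insurance (PMI) = $1,859.40 annually
Total annual escrow = $9,298.92
Monthly escrow = $9,298.92 ÷ 12 = $774.91
Shortage per month = $989.64 ÷ 12 = $82.47
Adjusted monthly = $774.91 + $82.47 = $857.38

$857.38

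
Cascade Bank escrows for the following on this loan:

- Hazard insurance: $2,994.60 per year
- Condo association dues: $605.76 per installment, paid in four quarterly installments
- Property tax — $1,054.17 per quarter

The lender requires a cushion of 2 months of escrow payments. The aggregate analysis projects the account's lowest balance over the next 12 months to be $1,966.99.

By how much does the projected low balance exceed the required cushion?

Hazard insurance — $2,994.60 annually
Condo association dues — $605.76 × 4 = $2,423.04 annually
Property tax — $1,054.17 × 4 = $4,216.68 annually
Annual escrow total = $2,994.60 + $2,423.04 + $4,216.68 = $9,634.32
Monthly = $9,634.32 / 12 = $802.86
Required cushion = 2 × $802.86 = $1,605.72
Surplus = $1,966.99 − $1,605.72 = $361.27

$361.27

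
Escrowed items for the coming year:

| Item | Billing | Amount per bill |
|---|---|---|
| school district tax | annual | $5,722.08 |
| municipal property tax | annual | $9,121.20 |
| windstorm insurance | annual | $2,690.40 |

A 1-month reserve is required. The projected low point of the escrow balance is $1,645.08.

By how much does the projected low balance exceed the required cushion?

$183.94

School district tax: $5,722.08 annually
Municipal property tax: $9,121.20 annually
Windstorm insurance: $2,690.40 annually
Yearly total = $5,722.08 + $9,121.20 + $2,690.40 = $17,533.68
Per month = $17,533.68 / 12 = $1,461.14
Cushion = 1 × $1,461.14 = $1,461.14
Surplus = $1,645.08 − $1,461.14 = $183.94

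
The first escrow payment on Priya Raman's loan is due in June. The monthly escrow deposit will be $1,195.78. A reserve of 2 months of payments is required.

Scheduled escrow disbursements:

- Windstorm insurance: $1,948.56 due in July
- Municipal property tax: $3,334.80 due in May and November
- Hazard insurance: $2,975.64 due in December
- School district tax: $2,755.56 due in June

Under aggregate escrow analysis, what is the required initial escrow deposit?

Cushion = 2 × $1,195.78 = $2,391.56
Trial balance (start $0, +$1,195.78 each month, − disbursements):
  Jun: +$1,195.78 − $2,755.56 → -$1,559.78
  Jul: +$1,195.78 − $1,948.56 → -$2,312.56
  Aug: +$1,195.78 → -$1,116.78
  Sep: +$1,195.78 → $79.00
  Oct: +$1,195.78 → $1,274.78
  Nov: +$1,195.78 − $3,334.80 → -$864.24
  Dec: +$1,195.78 − $2,975.64 → -$2,644.10
  Jan: +$1,195.78 → -$1,448.32
  Feb: +$1,195.78 → -$252.54
  Mar: +$1,195.78 → $943.24
  Apr: +$1,195.78 → $2,139.02
  May: +$1,195.78 − $3,334.80 → $0.00
Lowest trial balance = -$2,644.10 (Dec)
Initial deposit = cushion − low point = $2,391.56 − (-$2,644.10) = $5,035.66

$5,035.66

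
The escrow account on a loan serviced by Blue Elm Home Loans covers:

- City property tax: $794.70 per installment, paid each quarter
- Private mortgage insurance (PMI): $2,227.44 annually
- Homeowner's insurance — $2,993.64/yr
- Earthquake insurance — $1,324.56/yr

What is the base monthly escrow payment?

$810.37

City property tax — $794.70 × 4 = $3,178.80 annually
Private mortgage insurance (PMI) — $2,227.44 annually
Homeowner's insurance — $2,993.64 annually
Earthquake insurance — $1,324.56 annually
Combined annual = $3,178.80 + $2,227.44 + $2,993.64 + $1,324.56 = $9,724.44
Monthly escrow = $9,724.44 / 12 = $810.37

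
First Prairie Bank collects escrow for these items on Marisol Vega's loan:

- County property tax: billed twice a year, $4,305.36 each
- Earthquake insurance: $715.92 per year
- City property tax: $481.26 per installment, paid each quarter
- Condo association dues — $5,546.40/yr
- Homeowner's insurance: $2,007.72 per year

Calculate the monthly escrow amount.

County property tax — $4,305.36 × 2 = $8,610.72 annually
Earthquake insurance — $715.92 annually
City property tax — $481.26 × 4 = $1,925.04 annually
Condo association dues — $5,546.40 annually
Homeowner's insurance — $2,007.72 annually
Combined annual = $18,805.80
Per month = $18,805.80 / 12 = $1,567.15

$1,567.15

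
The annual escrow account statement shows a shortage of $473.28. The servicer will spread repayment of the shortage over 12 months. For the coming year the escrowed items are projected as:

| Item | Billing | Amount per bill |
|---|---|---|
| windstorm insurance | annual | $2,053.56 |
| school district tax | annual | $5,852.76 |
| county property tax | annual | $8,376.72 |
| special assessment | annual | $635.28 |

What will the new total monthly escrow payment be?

Windstorm insurance — $2,053.56 per year
School district tax — $5,852.76 per year
County property tax — $8,376.72 per year
Special assessment — $635.28 per year
Total per year = $2,053.56 + $5,852.76 + $8,376.72 + $635.28 = $16,918.32
Monthly escrow = $16,918.32 ÷ 12 = $1,409.86
Shortage per month = $473.28 / 12 = $39.44
New monthly escrow = $1,409.86 + $39.44 = $1,449.30

$1,449.30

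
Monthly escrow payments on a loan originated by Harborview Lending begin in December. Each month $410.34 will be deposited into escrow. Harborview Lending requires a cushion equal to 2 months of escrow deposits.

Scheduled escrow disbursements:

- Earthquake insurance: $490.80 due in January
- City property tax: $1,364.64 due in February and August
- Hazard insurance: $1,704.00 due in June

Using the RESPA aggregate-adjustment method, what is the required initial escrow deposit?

$2,051.70

Cushion = 2 × $410.34 = $820.68
Trial balance (start $0, +$410.34 each month, − disbursements):
  Dec: +$410.34 → $410.34
  Jan: +$410.34 − $490.80 → $329.88
  Feb: +$410.34 − $1,364.64 → -$624.42
  Mar: +$410.34 → -$214.08
  Apr: +$410.34 → $196.26
  May: +$410.34 → $606.60
  Jun: +$410.34 − $1,704.00 → -$687.06
  Jul: +$410.34 → -$276.72
  Aug: +$410.34 − $1,364.64 → -$1,231.02
  Sep: +$410.34 → -$820.68
  Oct: +$410.34 → -$410.34
  Nov: +$410.34 → $0.00
Lowest trial balance = -$1,231.02 (Aug)
Initial deposit = cushion − low point = $820.68 − (-$1,231.02) = $2,051.70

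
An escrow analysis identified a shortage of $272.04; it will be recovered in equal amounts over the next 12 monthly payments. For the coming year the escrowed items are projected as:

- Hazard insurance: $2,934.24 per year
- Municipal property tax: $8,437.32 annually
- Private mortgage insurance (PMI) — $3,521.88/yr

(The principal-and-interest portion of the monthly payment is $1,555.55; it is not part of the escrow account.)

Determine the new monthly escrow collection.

$1,263.79

Hazard insurance = $2,934.24 per year
Municipal property tax = $8,437.32 per year
Private mortgage insurance (PMI) = $3,521.88 per year
Total per year = $14,893.44
Per month = $14,893.44 / 12 = $1,241.12
Shortage spread = $272.04 / 12 = $22.67/mo
Adjusted monthly = $1,241.12 + $22.67 = $1,263.79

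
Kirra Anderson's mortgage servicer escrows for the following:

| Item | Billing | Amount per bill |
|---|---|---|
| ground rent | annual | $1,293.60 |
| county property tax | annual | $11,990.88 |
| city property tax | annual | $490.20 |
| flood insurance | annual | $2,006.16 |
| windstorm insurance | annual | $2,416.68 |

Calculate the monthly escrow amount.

$1,516.46

Ground rent — $1,293.60 per year
County property tax — $11,990.88 per year
City property tax — $490.20 per year
Flood insurance — $2,006.16 per year
Windstorm insurance — $2,416.68 per year
Yearly total = $18,197.52
Monthly escrow = $18,197.52 ÷ 12 = $1,516.46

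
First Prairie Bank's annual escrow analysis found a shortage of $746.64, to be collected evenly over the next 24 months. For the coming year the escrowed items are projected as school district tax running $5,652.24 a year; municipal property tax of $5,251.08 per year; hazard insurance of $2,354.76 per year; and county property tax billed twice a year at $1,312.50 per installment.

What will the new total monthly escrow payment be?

School district tax — $5,652.24 per year
Municipal property tax — $5,251.08 per year
Hazard insurance — $2,354.76 per year
County property tax — $1,312.50 × 2 = $2,625.00 per year
Total annual escrow = $5,652.24 + $5,251.08 + $2,354.76 + $2,625.00 = $15,883.08
Monthly escrow = $15,883.08 ÷ 12 = $1,323.59
Shortage spread = $746.64 ÷ 24 = $31.11/mo
Adjusted monthly = $1,323.59 + $31.11 = $1,354.70

$1,354.70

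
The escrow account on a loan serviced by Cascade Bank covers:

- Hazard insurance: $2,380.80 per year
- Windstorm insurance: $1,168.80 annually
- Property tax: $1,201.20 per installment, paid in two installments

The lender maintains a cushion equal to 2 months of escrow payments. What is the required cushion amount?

Hazard insurance = $2,380.80
Windstorm insurance = $1,168.80
Property tax = $1,201.20 × 2 = $2,402.40
Total annual escrow = $5,952.00
Monthly escrow = $5,952.00 / 12 = $496.00
Cushion = 2 × $496.00 = $992.00

$992.00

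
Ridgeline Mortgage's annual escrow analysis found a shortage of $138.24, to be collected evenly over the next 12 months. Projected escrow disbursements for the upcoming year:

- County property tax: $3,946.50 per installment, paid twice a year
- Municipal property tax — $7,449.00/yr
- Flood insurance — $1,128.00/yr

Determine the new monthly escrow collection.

$1,384.02

County property tax: $3,946.50 × 2 = $7,893.00 per year
Municipal property tax: $7,449.00 per year
Flood insurance: $1,128.00 per year
Total per year = $7,893.00 + $7,449.00 + $1,128.00 = $16,470.00
Monthly escrow = $16,470.00 / 12 = $1,372.50
Shortage per month = $138.24 / 12 = $11.52
Adjusted monthly = $1,372.50 + $11.52 = $1,384.02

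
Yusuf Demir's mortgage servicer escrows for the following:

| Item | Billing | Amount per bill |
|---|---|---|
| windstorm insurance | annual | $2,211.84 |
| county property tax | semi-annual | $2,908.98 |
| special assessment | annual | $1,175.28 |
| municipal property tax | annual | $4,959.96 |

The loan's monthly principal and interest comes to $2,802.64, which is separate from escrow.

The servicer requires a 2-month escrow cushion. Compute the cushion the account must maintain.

$2,360.84

Windstorm insurance = $2,211.84
County property tax = $2,908.98 × 2 = $5,817.96
Special assessment = $1,175.28
Municipal property tax = $4,959.96
Yearly total = $2,211.84 + $5,817.96 + $1,175.28 + $4,959.96 = $14,165.04
Monthly = $14,165.04 ÷ 12 = $1,180.42
Reserve = 2 × $1,180.42 = $2,360.84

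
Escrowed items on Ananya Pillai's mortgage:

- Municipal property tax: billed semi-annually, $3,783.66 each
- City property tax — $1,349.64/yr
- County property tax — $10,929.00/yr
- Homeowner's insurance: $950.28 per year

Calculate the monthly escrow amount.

$1,733.02

Municipal property tax: $3,783.66 × 2 = $7,567.32 per year
City property tax: $1,349.64 per year
County property tax: $10,929.00 per year
Homeowner's insurance: $950.28 per year
Combined annual = $7,567.32 + $1,349.64 + $10,929.00 + $950.28 = $20,796.24
Per month = $20,796.24 ÷ 12 = $1,733.02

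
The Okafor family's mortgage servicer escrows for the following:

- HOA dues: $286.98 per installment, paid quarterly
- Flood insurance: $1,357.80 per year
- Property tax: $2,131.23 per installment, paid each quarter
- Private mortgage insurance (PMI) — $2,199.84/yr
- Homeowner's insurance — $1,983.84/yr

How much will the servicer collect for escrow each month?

$1,267.86

HOA dues = $286.98 × 4 = $1,147.92 per year
Flood insurance = $1,357.80 per year
Property tax = $2,131.23 × 4 = $8,524.92 per year
Private mortgage insurance (PMI) = $2,199.84 per year
Homeowner's insurance = $1,983.84 per year
Annual escrow total = $15,214.32
Base monthly escrow = $15,214.32 / 12 = $1,267.86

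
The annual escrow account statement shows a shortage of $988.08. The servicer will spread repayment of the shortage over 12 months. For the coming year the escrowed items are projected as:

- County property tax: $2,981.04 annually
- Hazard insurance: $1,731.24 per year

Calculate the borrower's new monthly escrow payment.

$475.03

County property tax = $2,981.04
Hazard insurance = $1,731.24
Yearly total = $2,981.04 + $1,731.24 = $4,712.28
Per month = $4,712.28 ÷ 12 = $392.69
Shortage per month = $988.08 ÷ 12 = $82.34
New monthly escrow = $392.69 + $82.34 = $475.03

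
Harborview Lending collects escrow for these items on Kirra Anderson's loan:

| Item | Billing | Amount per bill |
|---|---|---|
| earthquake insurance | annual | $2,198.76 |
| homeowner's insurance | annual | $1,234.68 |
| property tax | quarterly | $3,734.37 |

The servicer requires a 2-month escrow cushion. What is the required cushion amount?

$3,061.82

Earthquake insurance: $2,198.76 annually
Homeowner's insurance: $1,234.68 annually
Property tax: $3,734.37 × 4 = $14,937.48 annually
Total annual escrow = $18,370.92
Monthly escrow = $18,370.92 ÷ 12 = $1,530.91
Cushion = 2 × $1,530.91 = $3,061.82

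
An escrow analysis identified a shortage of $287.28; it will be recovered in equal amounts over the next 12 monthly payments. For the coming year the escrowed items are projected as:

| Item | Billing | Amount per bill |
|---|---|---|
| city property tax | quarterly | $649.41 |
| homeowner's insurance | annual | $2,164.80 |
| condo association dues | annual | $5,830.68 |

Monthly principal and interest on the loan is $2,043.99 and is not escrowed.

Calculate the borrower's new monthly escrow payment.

$906.70

City property tax: $649.41 × 4 = $2,597.64/yr
Homeowner's insurance: $2,164.80/yr
Condo association dues: $5,830.68/yr
Annual escrow total = $2,597.64 + $2,164.80 + $5,830.68 = $10,593.12
Monthly = $10,593.12 ÷ 12 = $882.76
Shortage spread = $287.28 ÷ 12 = $23.94/mo
Adjusted monthly = $882.76 + $23.94 = $906.70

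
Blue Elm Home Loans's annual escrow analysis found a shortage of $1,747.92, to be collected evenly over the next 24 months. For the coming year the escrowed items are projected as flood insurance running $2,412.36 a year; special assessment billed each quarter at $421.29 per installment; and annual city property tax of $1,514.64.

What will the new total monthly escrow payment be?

Flood insurance — $2,412.36/yr
Special assessment — $421.29 × 4 = $1,685.16/yr
City property tax — $1,514.64/yr
Yearly total = $5,612.16
Base monthly escrow = $5,612.16 / 12 = $467.68
Shortage spread = $1,747.92 ÷ 24 = $72.83/mo
Adjusted monthly = $467.68 + $72.83 = $540.51

$540.51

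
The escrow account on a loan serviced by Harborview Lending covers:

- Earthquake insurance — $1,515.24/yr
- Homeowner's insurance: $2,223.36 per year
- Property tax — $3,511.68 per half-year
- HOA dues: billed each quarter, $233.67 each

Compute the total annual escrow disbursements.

Earthquake insurance = $1,515.24 annually
Homeowner's insurance = $2,223.36 annually
Property tax = $3,511.68 × 2 = $7,023.36 annually
HOA dues = $233.67 × 4 = $934.68 annually
Combined annual = $1,515.24 + $2,223.36 + $7,023.36 + $934.68 = $11,696.64

$11,696.64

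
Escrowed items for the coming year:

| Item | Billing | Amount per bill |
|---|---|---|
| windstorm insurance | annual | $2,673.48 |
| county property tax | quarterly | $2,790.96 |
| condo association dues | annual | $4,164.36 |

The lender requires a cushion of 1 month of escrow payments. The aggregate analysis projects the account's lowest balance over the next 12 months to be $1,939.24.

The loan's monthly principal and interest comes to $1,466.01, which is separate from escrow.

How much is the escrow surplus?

$439.10

Windstorm insurance: $2,673.48 annually
County property tax: $2,790.96 × 4 = $11,163.84 annually
Condo association dues: $4,164.36 annually
Annual escrow total = $2,673.48 + $11,163.84 + $4,164.36 = $18,001.68
Monthly = $18,001.68 ÷ 12 = $1,500.14
Cushion = 1 × $1,500.14 = $1,500.14
Surplus = $1,939.24 − $1,500.14 = $439.10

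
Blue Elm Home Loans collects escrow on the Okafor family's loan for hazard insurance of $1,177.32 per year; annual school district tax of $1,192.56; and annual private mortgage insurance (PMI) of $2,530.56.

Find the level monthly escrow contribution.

Hazard insurance: $1,177.32 per year
School district tax: $1,192.56 per year
Private mortgage insurance (PMI): $2,530.56 per year
Total per year = $4,900.44
Per month = $4,900.44 ÷ 12 = $408.37

$408.37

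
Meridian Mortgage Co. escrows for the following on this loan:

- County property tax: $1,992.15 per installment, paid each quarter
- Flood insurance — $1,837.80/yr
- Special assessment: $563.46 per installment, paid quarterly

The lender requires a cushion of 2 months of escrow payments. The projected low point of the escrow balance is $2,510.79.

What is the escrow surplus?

County property tax: $1,992.15 × 4 = $7,968.60/yr
Flood insurance: $1,837.80/yr
Special assessment: $563.46 × 4 = $2,253.84/yr
Annual escrow total = $12,060.24
Monthly = $12,060.24 / 12 = $1,005.02
Cushion = 2 × $1,005.02 = $2,010.04
Excess over cushion: $2,510.79 − $2,010.04 = $500.75

$500.75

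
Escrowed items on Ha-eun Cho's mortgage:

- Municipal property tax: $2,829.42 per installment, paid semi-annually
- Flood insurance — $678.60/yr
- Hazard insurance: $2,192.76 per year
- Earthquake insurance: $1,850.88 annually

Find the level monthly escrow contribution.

$865.09

Municipal property tax — $2,829.42 × 2 = $5,658.84
Flood insurance — $678.60
Hazard insurance — $2,192.76
Earthquake insurance — $1,850.88
Total annual escrow = $5,658.84 + $678.60 + $2,192.76 + $1,850.88 = $10,381.08
Base monthly escrow = $10,381.08 ÷ 12 = $865.09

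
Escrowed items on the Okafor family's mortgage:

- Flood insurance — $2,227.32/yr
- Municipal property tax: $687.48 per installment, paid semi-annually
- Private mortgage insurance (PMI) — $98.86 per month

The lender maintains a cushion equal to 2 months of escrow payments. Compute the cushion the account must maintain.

$798.10

Flood insurance — $2,227.32 annually
Municipal property tax — $687.48 × 2 = $1,374.96 annually
Private mortgage insurance (PMI) — $98.86 × 12 = $1,186.32 annually
Yearly total = $2,227.32 + $1,374.96 + $1,186.32 = $4,788.60
Monthly escrow = $4,788.60 ÷ 12 = $399.05
Required cushion = 2 × $399.05 = $798.10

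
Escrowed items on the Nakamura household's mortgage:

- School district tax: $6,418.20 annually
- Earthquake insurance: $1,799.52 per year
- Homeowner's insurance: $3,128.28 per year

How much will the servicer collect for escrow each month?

$945.50

School district tax = $6,418.20
Earthquake insurance = $1,799.52
Homeowner's insurance = $3,128.28
Total annual escrow = $11,346.00
Per month = $11,346.00 ÷ 12 = $945.50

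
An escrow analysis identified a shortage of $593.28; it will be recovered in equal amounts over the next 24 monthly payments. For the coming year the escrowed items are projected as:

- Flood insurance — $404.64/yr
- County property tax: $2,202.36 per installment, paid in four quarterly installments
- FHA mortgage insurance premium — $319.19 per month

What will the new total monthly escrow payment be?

Flood insurance = $404.64/yr
County property tax = $2,202.36 × 4 = $8,809.44/yr
FHA mortgage insurance premium = $319.19 × 12 = $3,830.28/yr
Yearly total = $404.64 + $8,809.44 + $3,830.28 = $13,044.36
Monthly escrow = $13,044.36 ÷ 12 = $1,087.03
Monthly shortage recovery: $593.28 / 24 = $24.72
New monthly escrow = $1,087.03 + $24.72 = $1,111.75

$1,111.75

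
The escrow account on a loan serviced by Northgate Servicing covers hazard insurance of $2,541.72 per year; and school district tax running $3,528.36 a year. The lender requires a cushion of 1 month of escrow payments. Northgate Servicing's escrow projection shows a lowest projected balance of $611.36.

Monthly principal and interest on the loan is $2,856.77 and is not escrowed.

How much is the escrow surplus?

$105.52

Hazard insurance = $2,541.72 annually
School district tax = $3,528.36 annually
Yearly total = $6,070.08
Per month = $6,070.08 / 12 = $505.84
Required reserve = 1 × $505.84 = $505.84
Surplus = $611.36 − $505.84 = $105.52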